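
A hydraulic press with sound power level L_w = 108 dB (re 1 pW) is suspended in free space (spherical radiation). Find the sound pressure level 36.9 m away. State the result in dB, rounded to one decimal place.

65.7 dB

L_p = L_w − 10·log₁₀(4π·r²) with r = 36.9 m.
4π·r² = 1.711e+04 m², 10·log₁₀ of that is 42.333 dB.
L_p = 108 − 42.333 = 65.67 dB.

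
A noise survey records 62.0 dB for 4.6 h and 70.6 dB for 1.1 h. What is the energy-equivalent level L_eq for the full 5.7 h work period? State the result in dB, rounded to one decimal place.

65.4 dB

L_eq = 10·log₁₀[(1/T)·Σ tᵢ·10^(Lᵢ/10)] with T = 5.7 h.
Σ tᵢ·10^(Lᵢ/10) = 4.6·10^(62.0/10) + 1.1·10^(70.6/10) = 1.992e+07.
L_eq = 10·log₁₀(1.992e+07/5.7) = 65.43 dB.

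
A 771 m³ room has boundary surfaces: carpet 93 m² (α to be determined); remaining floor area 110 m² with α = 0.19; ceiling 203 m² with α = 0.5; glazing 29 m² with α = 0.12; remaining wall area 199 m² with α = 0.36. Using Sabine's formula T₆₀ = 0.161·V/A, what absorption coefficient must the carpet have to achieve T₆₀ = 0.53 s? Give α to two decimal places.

0.39

Required total absorption A = 0.161·771/0.53 = 234.21 m².
Absorption from the other surfaces = 110·0.19 + 203·0.5 + 29·0.12 + 199·0.36 = 197.52 m², so the carpet must supply 36.69 m² over 93 m².
α = 36.69/93 = 0.395.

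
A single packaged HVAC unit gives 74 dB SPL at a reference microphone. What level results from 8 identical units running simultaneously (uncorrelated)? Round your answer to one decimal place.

83.0 dB SPL

L_total = L₁ + 10·log₁₀ N for N identical incoherent sources.
L_total = 74 + 10·log₁₀(8) = 74 + 9.031 = 83.03 dB SPL.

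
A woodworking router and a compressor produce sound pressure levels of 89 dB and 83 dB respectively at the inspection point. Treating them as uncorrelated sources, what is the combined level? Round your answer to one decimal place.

90.0 dB

Incoherent sources combine by intensity addition: L_total = 10·log₁₀(Σ 10^(L_i/10)).
Σ 10^(L/10) = 10^(89/10) + 10^(83/10) = 9.939e+08.
L_total = 10·log₁₀(9.939e+08) = 89.97 dB.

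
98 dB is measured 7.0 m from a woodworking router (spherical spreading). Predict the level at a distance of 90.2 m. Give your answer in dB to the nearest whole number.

Spherical spreading from a point source gives a 20·log₁₀(r₂/r₁) drop.
L₂ = 98 − 20·log₁₀(90.2/7.0) = 98 − 22.202 = 75.80 dB.

76 dB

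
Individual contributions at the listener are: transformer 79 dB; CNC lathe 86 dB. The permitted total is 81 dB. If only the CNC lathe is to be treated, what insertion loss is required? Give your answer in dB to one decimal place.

9.3 dB

The untreated sources together contribute 10^(79/10) = 7.943e+07, i.e. 79.00 dB.
The limit corresponds to 10^(81/10) = 1.259e+08; subtracting the fixed part leaves 4.646e+07 for the CNC lathe, i.e. 76.67 dB.
So the CNC lathe must be reduced from 86 to 76.67 dB: IL = 9.33 dB.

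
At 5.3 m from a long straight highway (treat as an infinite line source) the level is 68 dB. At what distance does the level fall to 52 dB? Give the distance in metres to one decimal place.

For a line source L₁ − L₂ = 10·log₁₀(r₂/r₁), so r₂ = r₁·10^((L₁−L₂)/10).
r₂ = 5.3·10^((68−52)/10) = 5.3·10^(16.0/10) = 211.00 m.

211.0 m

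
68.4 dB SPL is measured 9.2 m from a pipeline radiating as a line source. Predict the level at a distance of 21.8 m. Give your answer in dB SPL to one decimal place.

Line-source attenuation: ΔL = 10·log₁₀(r₂/r₁) = 10·log₁₀(21.8/9.2) = 3.747 dB.
L₂ = 68.4 − 10·log₁₀(21.8/9.2) = 68.4 − 3.747 = 64.65 dB SPL.

64.7 dB SPL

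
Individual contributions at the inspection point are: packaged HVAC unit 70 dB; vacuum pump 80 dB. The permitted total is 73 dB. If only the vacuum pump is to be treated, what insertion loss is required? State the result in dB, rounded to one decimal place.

10.0 dB

Everything except the vacuum pump sums to 10^(70/10) = 1.000e+07 in linear terms, 70.00 dB.
The limit corresponds to 10^(73/10) = 1.995e+07; subtracting the fixed part leaves 9.953e+06 for the vacuum pump, i.e. 69.98 dB.
Required insertion loss = 80 − 69.98 = 10.02 dB.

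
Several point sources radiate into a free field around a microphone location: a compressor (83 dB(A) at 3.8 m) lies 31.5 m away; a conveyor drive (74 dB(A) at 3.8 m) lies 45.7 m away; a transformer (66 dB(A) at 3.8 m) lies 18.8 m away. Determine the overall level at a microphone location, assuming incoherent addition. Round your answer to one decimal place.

65.1 dB(A)

First find each source's level at the receiver (point-source: −20·log₁₀(r/r_ref)), then combine on an intensity basis.
compressor: 83 − 20·log₁₀(31.5/3.8) = 83 − 18.37 = 64.63 dB(A).
conveyor drive: 74 − 20·log₁₀(45.7/3.8) = 74 − 21.60 = 52.40 dB(A).
transformer: 66 − 20·log₁₀(18.8/3.8) = 66 − 13.89 = 52.11 dB(A).
Σ 10^(L/10) = 3.240e+06 → L_total = 10·log₁₀(3.240e+06) = 65.11 dB(A).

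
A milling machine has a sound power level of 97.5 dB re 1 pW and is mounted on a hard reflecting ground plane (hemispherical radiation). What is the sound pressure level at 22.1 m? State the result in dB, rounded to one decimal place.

Free-field hemispherical radiation: L_p = L_w − 10·log₁₀(2π·r²), r = 22.1 m.
2π·r² = 3069 m², 10·log₁₀ of that is 34.870 dB.
L_p = 97.5 − 34.870 = 62.63 dB.

62.6 dB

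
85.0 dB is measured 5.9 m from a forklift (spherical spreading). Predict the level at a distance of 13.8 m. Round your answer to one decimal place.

Point-source attenuation: ΔL = 20·log₁₀(r₂/r₁) = 20·log₁₀(13.8/5.9) = 7.381 dB.
L₂ = 85.0 − 20·log₁₀(13.8/5.9) = 85.0 − 7.381 = 77.62 dB.

77.6 dB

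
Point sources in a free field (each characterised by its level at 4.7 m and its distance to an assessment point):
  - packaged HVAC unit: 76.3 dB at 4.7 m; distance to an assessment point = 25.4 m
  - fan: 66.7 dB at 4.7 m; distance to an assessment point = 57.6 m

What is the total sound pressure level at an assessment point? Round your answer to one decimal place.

First find each source's level at the receiver (point-source: −20·log₁₀(r/r_ref)), then combine on an intensity basis.
packaged HVAC unit: 76.3 − 20·log₁₀(25.4/4.7) = 76.3 − 14.65 = 61.65 dB.
fan: 66.7 − 20·log₁₀(57.6/4.7) = 66.7 − 21.77 = 44.93 dB.
Σ 10^(L/10) = 1.492e+06 → L_total = 10·log₁₀(1.492e+06) = 61.74 dB.

61.7 dB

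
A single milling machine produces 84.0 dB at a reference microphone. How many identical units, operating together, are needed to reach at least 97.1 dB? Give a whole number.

N identical sources give L₁ + 10·log₁₀ N, so require 10·log₁₀ N ≥ 97.1 − 84.0 = 13.1 dB.
N ≥ 10^(13.1/10) = 20.417, so N = 21.

21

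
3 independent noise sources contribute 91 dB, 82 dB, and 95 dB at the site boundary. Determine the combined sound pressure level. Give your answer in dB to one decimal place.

Incoherent sources combine by intensity addition: L_total = 10·log₁₀(Σ 10^(L_i/10)).
Σ 10^(L/10) = 10^(91/10) + 10^(82/10) + 10^(95/10) = 4.580e+09.
L_total = 10·log₁₀(4.580e+09) = 96.61 dB.

96.6 dB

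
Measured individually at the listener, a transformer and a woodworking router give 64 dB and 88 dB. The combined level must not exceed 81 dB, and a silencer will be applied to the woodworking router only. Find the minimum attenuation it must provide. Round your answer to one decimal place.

Fixed contribution from the other source: Σ 10^(L/10) = 10^(64/10) = 2.512e+06 (64.00 dB).
To meet 81 dB overall, the treated woodworking router may contribute at most 10^(81/10) − 2.512e+06 = 1.234e+08, i.e. 80.91 dB.
So the woodworking router must be reduced from 88 to 80.91 dB: IL = 7.09 dB.

7.1 dB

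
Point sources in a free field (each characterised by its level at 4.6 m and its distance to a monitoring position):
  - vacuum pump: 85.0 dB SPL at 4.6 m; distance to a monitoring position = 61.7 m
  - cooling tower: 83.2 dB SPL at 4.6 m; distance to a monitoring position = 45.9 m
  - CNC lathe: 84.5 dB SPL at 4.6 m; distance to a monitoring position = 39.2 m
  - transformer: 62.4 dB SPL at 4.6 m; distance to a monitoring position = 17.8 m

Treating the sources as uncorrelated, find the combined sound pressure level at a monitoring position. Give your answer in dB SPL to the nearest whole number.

69 dB SPL

Propagate each source to the receiver with L = L_ref − 20·log₁₀(r/r_ref), then add intensities.
vacuum pump: 85.0 − 20·log₁₀(61.7/4.6) = 85.0 − 22.55 = 62.45 dB SPL.
cooling tower: 83.2 − 20·log₁₀(45.9/4.6) = 83.2 − 19.98 = 63.22 dB SPL.
CNC lathe: 84.5 − 20·log₁₀(39.2/4.6) = 84.5 − 18.61 = 65.89 dB SPL.
transformer: 62.4 − 20·log₁₀(17.8/4.6) = 62.4 − 11.75 = 50.65 dB SPL.
Σ 10^(L/10) = 7.853e+06 → L_total = 10·log₁₀(7.853e+06) = 68.95 dB SPL.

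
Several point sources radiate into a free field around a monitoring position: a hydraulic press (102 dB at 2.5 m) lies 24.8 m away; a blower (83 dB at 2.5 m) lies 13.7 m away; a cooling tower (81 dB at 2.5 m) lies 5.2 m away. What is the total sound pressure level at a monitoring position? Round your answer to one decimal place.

82.9 dB

Propagate each source to the receiver with L = L_ref − 20·log₁₀(r/r_ref), then add intensities.
hydraulic press: 102 − 20·log₁₀(24.8/2.5) = 102 − 19.93 = 82.07 dB.
blower: 83 − 20·log₁₀(13.7/2.5) = 83 − 14.78 = 68.22 dB.
cooling tower: 81 − 20·log₁₀(5.2/2.5) = 81 − 6.36 = 74.64 dB.
Σ 10^(L/10) = 1.968e+08 → L_total = 10·log₁₀(1.968e+08) = 82.94 dB.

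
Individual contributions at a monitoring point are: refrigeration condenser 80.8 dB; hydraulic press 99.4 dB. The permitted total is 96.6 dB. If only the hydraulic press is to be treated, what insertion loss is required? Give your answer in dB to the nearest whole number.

3 dB

Fixed contribution from the other source: Σ 10^(L/10) = 10^(80.8/10) = 1.202e+08 (80.80 dB).
The limit corresponds to 10^(96.6/10) = 4.571e+09; subtracting the fixed part leaves 4.451e+09 for the hydraulic press, i.e. 96.48 dB.
So the hydraulic press must be reduced from 99.4 to 96.48 dB: IL = 2.92 dB.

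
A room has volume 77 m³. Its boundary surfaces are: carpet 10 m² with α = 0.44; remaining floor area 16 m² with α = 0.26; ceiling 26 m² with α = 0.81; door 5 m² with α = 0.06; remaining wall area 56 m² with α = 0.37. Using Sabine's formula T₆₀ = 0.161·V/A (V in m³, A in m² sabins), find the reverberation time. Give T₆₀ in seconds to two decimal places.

Total absorption A = 10·0.44 + 16·0.26 + 26·0.81 + 5·0.06 + 56·0.37 = 50.64 m² sabins.
T₆₀ = 0.161 × 77 / 50.64 = 0.245 s.

0.24 s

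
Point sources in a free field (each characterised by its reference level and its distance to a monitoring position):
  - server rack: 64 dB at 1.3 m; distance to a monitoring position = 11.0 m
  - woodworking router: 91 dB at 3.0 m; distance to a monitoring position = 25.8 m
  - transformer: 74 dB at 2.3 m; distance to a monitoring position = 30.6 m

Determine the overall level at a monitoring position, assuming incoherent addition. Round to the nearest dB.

72 dB

Apply inverse-square spreading to bring every level to the receiver, then sum 10^(L/10).
server rack: 64 − 20·log₁₀(11.0/1.3) = 64 − 18.55 = 45.45 dB.
woodworking router: 91 − 20·log₁₀(25.8/3.0) = 91 − 18.69 = 72.31 dB.
transformer: 74 − 20·log₁₀(30.6/2.3) = 74 − 22.48 = 51.52 dB.
Σ 10^(L/10) = 1.720e+07 → L_total = 10·log₁₀(1.720e+07) = 72.35 dB.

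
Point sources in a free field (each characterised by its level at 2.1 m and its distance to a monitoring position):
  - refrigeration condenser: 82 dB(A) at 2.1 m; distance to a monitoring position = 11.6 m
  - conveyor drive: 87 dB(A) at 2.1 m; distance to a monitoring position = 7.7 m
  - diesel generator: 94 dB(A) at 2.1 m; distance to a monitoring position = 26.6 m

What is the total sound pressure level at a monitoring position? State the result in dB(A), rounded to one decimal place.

77.6 dB(A)

Apply inverse-square spreading to bring every level to the receiver, then sum 10^(L/10).
refrigeration condenser: 82 − 20·log₁₀(11.6/2.1) = 82 − 14.84 = 67.16 dB(A).
conveyor drive: 87 − 20·log₁₀(7.7/2.1) = 87 − 11.29 = 75.71 dB(A).
diesel generator: 94 − 20·log₁₀(26.6/2.1) = 94 − 22.05 = 71.95 dB(A).
Σ 10^(L/10) = 5.813e+07 → L_total = 10·log₁₀(5.813e+07) = 77.64 dB(A).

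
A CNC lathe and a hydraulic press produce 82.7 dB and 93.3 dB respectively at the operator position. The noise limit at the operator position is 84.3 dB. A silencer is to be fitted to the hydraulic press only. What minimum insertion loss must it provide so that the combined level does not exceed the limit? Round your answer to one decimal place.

14.1 dB

The untreated sources together contribute 10^(82.7/10) = 1.862e+08, i.e. 82.70 dB.
To meet 84.3 dB overall, the treated hydraulic press may contribute at most 10^(84.3/10) − 1.862e+08 = 8.294e+07, i.e. 79.19 dB.
So the hydraulic press must be reduced from 93.3 to 79.19 dB: IL = 14.11 dB.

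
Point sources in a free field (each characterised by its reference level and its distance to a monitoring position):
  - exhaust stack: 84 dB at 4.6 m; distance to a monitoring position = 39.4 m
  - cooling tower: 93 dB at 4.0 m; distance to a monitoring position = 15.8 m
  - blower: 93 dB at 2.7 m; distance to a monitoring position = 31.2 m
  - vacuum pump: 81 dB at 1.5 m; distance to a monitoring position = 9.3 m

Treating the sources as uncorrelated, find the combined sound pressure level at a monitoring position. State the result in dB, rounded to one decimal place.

81.7 dB

Apply inverse-square spreading to bring every level to the receiver, then sum 10^(L/10).
exhaust stack: 84 − 20·log₁₀(39.4/4.6) = 84 − 18.65 = 65.35 dB.
cooling tower: 93 − 20·log₁₀(15.8/4.0) = 93 − 11.93 = 81.07 dB.
blower: 93 − 20·log₁₀(31.2/2.7) = 93 − 21.26 = 71.74 dB.
vacuum pump: 81 − 20·log₁₀(9.3/1.5) = 81 − 15.85 = 65.15 dB.
Σ 10^(L/10) = 1.495e+08 → L_total = 10·log₁₀(1.495e+08) = 81.75 dB.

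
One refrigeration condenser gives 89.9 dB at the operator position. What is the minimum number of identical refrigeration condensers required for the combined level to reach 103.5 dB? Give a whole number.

The shortfall is 103.5 − 89.9 = 13.6 dB, and N units add 10·log₁₀ N, so need 10·log₁₀ N ≥ 13.6.
N ≥ 10^(13.6/10) = 22.909, so N = 23.

23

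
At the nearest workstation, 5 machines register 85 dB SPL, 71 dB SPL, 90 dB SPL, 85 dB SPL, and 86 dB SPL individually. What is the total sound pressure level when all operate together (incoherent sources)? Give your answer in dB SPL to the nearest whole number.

For uncorrelated sources the intensities add, so convert each level to linear form, sum, and take 10·log₁₀ of the total.
Σ 10^(L/10) = 10^(85/10) + 10^(71/10) + 10^(90/10) + 10^(85/10) + 10^(86/10) = 2.043e+09.
L_total = 10·log₁₀(2.043e+09) = 93.10 dB SPL.

93 dB SPL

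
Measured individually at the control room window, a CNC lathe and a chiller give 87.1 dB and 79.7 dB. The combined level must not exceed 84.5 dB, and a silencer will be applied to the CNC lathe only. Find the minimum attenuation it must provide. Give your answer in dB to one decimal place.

The untreated sources together contribute 10^(79.7/10) = 9.333e+07, i.e. 79.70 dB.
To meet 84.5 dB overall, the treated CNC lathe may contribute at most 10^(84.5/10) − 9.333e+07 = 1.885e+08, i.e. 82.75 dB.
So the CNC lathe must be reduced from 87.1 to 82.75 dB: IL = 4.35 dB.

4.3 dB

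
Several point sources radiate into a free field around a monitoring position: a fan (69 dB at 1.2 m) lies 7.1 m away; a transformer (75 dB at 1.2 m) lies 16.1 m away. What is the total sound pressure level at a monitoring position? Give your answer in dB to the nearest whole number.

First find each source's level at the receiver (point-source: −20·log₁₀(r/r_ref)), then combine on an intensity basis.
fan: 69 − 20·log₁₀(7.1/1.2) = 69 − 15.44 = 53.56 dB.
transformer: 75 − 20·log₁₀(16.1/1.2) = 75 − 22.55 = 52.45 dB.
Σ 10^(L/10) = 4.026e+05 → L_total = 10·log₁₀(4.026e+05) = 56.05 dB.

56 dB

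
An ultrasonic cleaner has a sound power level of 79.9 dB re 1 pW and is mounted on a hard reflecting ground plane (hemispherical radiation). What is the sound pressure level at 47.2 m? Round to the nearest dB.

Free-field hemispherical radiation: L_p = L_w − 10·log₁₀(2π·r²), r = 47.2 m.
2π·r² = 1.4e+04 m², 10·log₁₀ of that is 41.461 dB.
L_p = 79.9 − 41.461 = 38.44 dB.

38 dB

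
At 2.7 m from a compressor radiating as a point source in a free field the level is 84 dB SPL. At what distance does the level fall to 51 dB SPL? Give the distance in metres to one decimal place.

120.6 m

The 33.0 dB drop corresponds to a distance ratio of 10^(33.0/20) for a point source.
r₂ = 2.7·10^((84−51)/20) = 2.7·10^(33.0/20) = 120.60 m.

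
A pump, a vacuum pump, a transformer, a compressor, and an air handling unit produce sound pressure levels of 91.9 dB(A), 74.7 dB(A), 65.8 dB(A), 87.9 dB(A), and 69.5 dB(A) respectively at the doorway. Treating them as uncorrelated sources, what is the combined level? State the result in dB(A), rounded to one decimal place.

For uncorrelated sources the intensities add, so convert each level to linear form, sum, and take 10·log₁₀ of the total.
Σ 10^(L/10) = 10^(91.9/10) + 10^(74.7/10) + 10^(65.8/10) + 10^(87.9/10) + 10^(69.5/10) = 2.208e+09.
L_total = 10·log₁₀(2.208e+09) = 93.44 dB(A).

93.4 dB(A)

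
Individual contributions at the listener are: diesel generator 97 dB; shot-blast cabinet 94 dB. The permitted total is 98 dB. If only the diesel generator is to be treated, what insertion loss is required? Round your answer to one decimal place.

1.2 dB

Everything except the diesel generator sums to 10^(94/10) = 2.512e+09 in linear terms, 94.00 dB.
To meet 98 dB overall, the treated diesel generator may contribute at most 10^(98/10) − 2.512e+09 = 3.798e+09, i.e. 95.80 dB.
Required insertion loss = 97 − 95.80 = 1.20 dB.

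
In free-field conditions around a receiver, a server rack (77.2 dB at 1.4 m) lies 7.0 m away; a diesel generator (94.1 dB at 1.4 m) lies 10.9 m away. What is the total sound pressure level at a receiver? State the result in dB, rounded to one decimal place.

76.5 dB

Propagate each source to the receiver with L = L_ref − 20·log₁₀(r/r_ref), then add intensities.
server rack: 77.2 − 20·log₁₀(7.0/1.4) = 77.2 − 13.98 = 63.22 dB.
diesel generator: 94.1 − 20·log₁₀(10.9/1.4) = 94.1 − 17.83 = 76.27 dB.
Σ 10^(L/10) = 4.450e+07 → L_total = 10·log₁₀(4.450e+07) = 76.48 dB.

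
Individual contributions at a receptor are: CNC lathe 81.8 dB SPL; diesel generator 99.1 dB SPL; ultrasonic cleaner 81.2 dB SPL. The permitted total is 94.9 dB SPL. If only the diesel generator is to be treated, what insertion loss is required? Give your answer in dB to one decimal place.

4.6 dB

Fixed contribution from the other sources: Σ 10^(L/10) = 10^(81.8/10) + 10^(81.2/10) = 2.832e+08 (84.52 dB SPL).
The limit corresponds to 10^(94.9/10) = 3.090e+09; subtracting the fixed part leaves 2.807e+09 for the diesel generator, i.e. 94.48 dB SPL.
So the diesel generator must be reduced from 99.1 to 94.48 dB SPL: IL = 4.62 dB.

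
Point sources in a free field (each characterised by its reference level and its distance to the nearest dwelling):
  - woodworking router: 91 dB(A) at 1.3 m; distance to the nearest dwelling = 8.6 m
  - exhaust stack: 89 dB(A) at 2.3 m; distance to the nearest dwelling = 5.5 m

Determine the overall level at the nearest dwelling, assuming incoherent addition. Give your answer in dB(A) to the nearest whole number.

Propagate each source to the receiver with L = L_ref − 20·log₁₀(r/r_ref), then add intensities.
woodworking router: 91 − 20·log₁₀(8.6/1.3) = 91 − 16.41 = 74.59 dB(A).
exhaust stack: 89 − 20·log₁₀(5.5/2.3) = 89 − 7.57 = 81.43 dB(A).
Σ 10^(L/10) = 1.677e+08 → L_total = 10·log₁₀(1.677e+08) = 82.24 dB(A).

82 dB(A)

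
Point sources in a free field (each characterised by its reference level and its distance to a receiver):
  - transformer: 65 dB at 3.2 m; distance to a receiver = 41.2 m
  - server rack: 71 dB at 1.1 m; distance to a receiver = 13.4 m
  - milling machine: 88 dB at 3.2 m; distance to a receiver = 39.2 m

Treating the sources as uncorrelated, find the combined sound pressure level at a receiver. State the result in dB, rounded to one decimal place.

Apply inverse-square spreading to bring every level to the receiver, then sum 10^(L/10).
transformer: 65 − 20·log₁₀(41.2/3.2) = 65 − 22.19 = 42.81 dB.
server rack: 71 − 20·log₁₀(13.4/1.1) = 71 − 21.71 = 49.29 dB.
milling machine: 88 − 20·log₁₀(39.2/3.2) = 88 − 21.76 = 66.24 dB.
Σ 10^(L/10) = 4.309e+06 → L_total = 10·log₁₀(4.309e+06) = 66.34 dB.

66.3 dB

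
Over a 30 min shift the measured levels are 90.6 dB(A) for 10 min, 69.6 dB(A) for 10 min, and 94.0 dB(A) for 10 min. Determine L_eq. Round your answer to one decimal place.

Weight each interval's intensity by its duration and average over T = 30 min:
Σ tᵢ·10^(Lᵢ/10) = 10·10^(90.6/10) + 10·10^(69.6/10) + 10·10^(94.0/10) = 3.669e+10.
L_eq = 10·log₁₀(3.669e+10/30) = 90.87 dB(A).

90.9 dB(A)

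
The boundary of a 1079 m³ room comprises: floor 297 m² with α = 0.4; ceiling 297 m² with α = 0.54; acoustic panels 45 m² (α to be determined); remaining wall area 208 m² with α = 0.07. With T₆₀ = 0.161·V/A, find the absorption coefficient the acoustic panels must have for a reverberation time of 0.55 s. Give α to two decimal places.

0.49

Required total absorption A = 0.161·1079/0.55 = 315.85 m².
Absorption from the other surfaces = 297·0.4 + 297·0.54 + 208·0.07 = 293.74 m², so the acoustic panels must supply 22.11 m² over 45 m².
α = 22.11/45 = 0.491.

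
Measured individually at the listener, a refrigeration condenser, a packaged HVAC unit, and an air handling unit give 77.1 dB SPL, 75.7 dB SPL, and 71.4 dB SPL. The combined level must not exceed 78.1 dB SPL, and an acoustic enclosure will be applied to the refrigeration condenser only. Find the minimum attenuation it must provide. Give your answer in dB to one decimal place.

5.8 dB

Everything except the refrigeration condenser sums to 10^(75.7/10) + 10^(71.4/10) = 5.096e+07 in linear terms, 77.07 dB SPL.
To meet 78.1 dB SPL overall, the treated refrigeration condenser may contribute at most 10^(78.1/10) − 5.096e+07 = 1.361e+07, i.e. 71.34 dB SPL.
Required insertion loss = 77.1 − 71.34 = 5.76 dB.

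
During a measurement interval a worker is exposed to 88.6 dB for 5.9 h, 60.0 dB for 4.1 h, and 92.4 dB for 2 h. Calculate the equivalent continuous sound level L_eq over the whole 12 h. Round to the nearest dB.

Weight each interval's intensity by its duration and average over T = 12 h:
Σ tᵢ·10^(Lᵢ/10) = 5.9·10^(88.6/10) + 4.1·10^(60.0/10) + 2·10^(92.4/10) = 7.754e+09.
L_eq = 10·log₁₀(7.754e+09/12) = 88.10 dB.

88 dB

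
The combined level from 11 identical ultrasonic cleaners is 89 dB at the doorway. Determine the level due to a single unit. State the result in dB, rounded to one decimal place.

78.6 dB

For N identical incoherent sources L_total = L₁ + 10·log₁₀ N, so L₁ = 89 − 10·log₁₀(11) = 89 − 10.414.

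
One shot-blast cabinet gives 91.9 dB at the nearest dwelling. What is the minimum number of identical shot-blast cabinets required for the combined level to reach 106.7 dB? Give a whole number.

N identical sources give L₁ + 10·log₁₀ N, so require 10·log₁₀ N ≥ 106.7 − 91.9 = 14.8 dB.
N ≥ 10^(14.8/10) = 30.200, so N = 31.

31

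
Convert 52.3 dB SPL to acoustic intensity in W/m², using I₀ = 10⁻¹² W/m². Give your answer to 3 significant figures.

1.70e-07 W/m²

I/I₀ = 10^(52.3/10) = 1.698e+05, so I = 1.698e+05 × 10⁻¹² W/m².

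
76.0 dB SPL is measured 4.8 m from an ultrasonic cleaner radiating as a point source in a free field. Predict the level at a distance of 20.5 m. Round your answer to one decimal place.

63.4 dB SPL

Spherical spreading from a point source gives a 20·log₁₀(r₂/r₁) drop.
L₂ = 76.0 − 20·log₁₀(20.5/4.8) = 76.0 − 12.610 = 63.39 dB SPL.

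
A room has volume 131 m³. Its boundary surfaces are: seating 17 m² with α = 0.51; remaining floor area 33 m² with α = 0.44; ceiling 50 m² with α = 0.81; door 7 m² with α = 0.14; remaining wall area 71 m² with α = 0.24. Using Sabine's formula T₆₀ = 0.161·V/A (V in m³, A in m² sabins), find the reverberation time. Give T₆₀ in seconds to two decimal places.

0.26 s

Total absorption A = 17·0.51 + 33·0.44 + 50·0.81 + 7·0.14 + 71·0.24 = 81.71 m² sabins.
T₆₀ = 0.161 × 131 / 81.71 = 0.258 s.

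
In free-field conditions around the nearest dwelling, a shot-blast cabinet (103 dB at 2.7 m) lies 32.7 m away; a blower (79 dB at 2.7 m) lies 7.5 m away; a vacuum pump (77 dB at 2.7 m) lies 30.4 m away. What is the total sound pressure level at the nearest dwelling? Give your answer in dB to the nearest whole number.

82 dB

Apply inverse-square spreading to bring every level to the receiver, then sum 10^(L/10).
shot-blast cabinet: 103 − 20·log₁₀(32.7/2.7) = 103 − 21.66 = 81.34 dB.
blower: 79 − 20·log₁₀(7.5/2.7) = 79 − 8.87 = 70.13 dB.
vacuum pump: 77 − 20·log₁₀(30.4/2.7) = 77 − 21.03 = 55.97 dB.
Σ 10^(L/10) = 1.467e+08 → L_total = 10·log₁₀(1.467e+08) = 81.66 dB.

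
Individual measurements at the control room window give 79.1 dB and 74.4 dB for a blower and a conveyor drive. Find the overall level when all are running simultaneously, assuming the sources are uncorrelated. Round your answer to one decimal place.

Incoherent sources combine by intensity addition: L_total = 10·log₁₀(Σ 10^(L_i/10)).
Σ 10^(L/10) = 10^(79.1/10) + 10^(74.4/10) = 1.088e+08.
L_total = 10·log₁₀(1.088e+08) = 80.37 dB.

80.4 dB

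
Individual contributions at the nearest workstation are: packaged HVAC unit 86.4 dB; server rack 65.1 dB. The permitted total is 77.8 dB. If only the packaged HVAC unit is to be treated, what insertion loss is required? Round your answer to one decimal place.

8.8 dB

Fixed contribution from the other source: Σ 10^(L/10) = 10^(65.1/10) = 3.236e+06 (65.10 dB).
The limit corresponds to 10^(77.8/10) = 6.026e+07; subtracting the fixed part leaves 5.702e+07 for the packaged HVAC unit, i.e. 77.56 dB.
Required insertion loss = 86.4 − 77.56 = 8.84 dB.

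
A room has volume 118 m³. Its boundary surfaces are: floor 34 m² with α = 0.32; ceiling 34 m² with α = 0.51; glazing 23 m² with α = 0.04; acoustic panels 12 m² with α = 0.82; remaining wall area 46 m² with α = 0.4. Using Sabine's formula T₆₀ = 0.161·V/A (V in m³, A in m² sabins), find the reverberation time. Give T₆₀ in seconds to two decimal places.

0.33 s

Summing Sᵢαᵢ: 34·0.32 + 34·0.51 + 23·0.04 + 12·0.82 + 46·0.4 = 57.38 m².
T₆₀ = 0.161 × 118 / 57.38 = 0.331 s.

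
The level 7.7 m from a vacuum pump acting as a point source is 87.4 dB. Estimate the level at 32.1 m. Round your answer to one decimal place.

Point-source attenuation: ΔL = 20·log₁₀(r₂/r₁) = 20·log₁₀(32.1/7.7) = 12.400 dB.
L₂ = 87.4 − 20·log₁₀(32.1/7.7) = 87.4 − 12.400 = 75.00 dB.

75.0 dB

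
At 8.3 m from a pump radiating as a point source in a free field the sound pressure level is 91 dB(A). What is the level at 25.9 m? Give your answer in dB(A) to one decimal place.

For a point source, L₂ = L₁ − 20·log₁₀(r₂/r₁).
L₂ = 91 − 20·log₁₀(25.9/8.3) = 91 − 9.884 = 81.12 dB(A).

81.1 dB(A)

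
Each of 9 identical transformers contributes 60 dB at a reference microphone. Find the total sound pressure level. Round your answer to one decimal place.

N identical incoherent sources raise the level by 10·log₁₀ N.
L_total = 60 + 10·log₁₀(9) = 60 + 9.542 = 69.54 dB.

69.5 dB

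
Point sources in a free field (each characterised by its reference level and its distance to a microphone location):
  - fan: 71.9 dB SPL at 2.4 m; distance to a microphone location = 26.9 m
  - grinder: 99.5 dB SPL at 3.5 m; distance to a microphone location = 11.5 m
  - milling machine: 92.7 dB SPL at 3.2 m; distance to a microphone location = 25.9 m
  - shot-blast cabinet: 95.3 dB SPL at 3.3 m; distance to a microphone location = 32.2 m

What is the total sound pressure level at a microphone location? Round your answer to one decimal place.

First find each source's level at the receiver (point-source: −20·log₁₀(r/r_ref)), then combine on an intensity basis.
fan: 71.9 − 20·log₁₀(26.9/2.4) = 71.9 − 20.99 = 50.91 dB SPL.
grinder: 99.5 − 20·log₁₀(11.5/3.5) = 99.5 − 10.33 = 89.17 dB SPL.
milling machine: 92.7 − 20·log₁₀(25.9/3.2) = 92.7 − 18.16 = 74.54 dB SPL.
shot-blast cabinet: 95.3 − 20·log₁₀(32.2/3.3) = 95.3 − 19.79 = 75.51 dB SPL.
Σ 10^(L/10) = 8.897e+08 → L_total = 10·log₁₀(8.897e+08) = 89.49 dB SPL.

89.5 dB SPL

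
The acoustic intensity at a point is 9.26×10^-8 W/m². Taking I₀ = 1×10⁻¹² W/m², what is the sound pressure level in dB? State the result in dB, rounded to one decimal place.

49.7 dB

L = 10·log₁₀(I/I₀) = 10·log₁₀(9.26×10^-8/10⁻¹²) = 10·log₁₀(9.26×10^4).
L = 10·(0.9666 + 4) = 49.67 dB.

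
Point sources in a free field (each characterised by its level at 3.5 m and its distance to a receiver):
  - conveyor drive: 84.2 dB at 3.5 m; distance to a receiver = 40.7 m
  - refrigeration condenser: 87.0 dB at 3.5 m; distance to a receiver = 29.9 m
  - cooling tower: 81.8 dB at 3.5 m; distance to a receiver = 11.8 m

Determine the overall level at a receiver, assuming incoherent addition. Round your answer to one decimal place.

Propagate each source to the receiver with L = L_ref − 20·log₁₀(r/r_ref), then add intensities.
conveyor drive: 84.2 − 20·log₁₀(40.7/3.5) = 84.2 − 21.31 = 62.89 dB.
refrigeration condenser: 87.0 − 20·log₁₀(29.9/3.5) = 87.0 − 18.63 = 68.37 dB.
cooling tower: 81.8 − 20·log₁₀(11.8/3.5) = 81.8 − 10.56 = 71.24 dB.
Σ 10^(L/10) = 2.213e+07 → L_total = 10·log₁₀(2.213e+07) = 73.45 dB.

73.4 dB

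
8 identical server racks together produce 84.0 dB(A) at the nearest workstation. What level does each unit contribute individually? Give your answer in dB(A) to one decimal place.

8 equal contributions raise the level by 10·log₁₀ 8 = 9.031 dB, so each unit alone gives 84.0 − 9.031.

75.0 dB(A)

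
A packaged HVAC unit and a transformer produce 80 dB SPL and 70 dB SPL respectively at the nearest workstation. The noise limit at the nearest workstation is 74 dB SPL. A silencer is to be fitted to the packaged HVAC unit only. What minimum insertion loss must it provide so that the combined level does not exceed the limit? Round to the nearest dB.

Everything except the packaged HVAC unit sums to 10^(70/10) = 1.000e+07 in linear terms, 70.00 dB SPL.
To meet 74 dB SPL overall, the treated packaged HVAC unit may contribute at most 10^(74/10) − 1.000e+07 = 1.512e+07, i.e. 71.80 dB SPL.
So the packaged HVAC unit must be reduced from 80 to 71.80 dB SPL: IL = 8.20 dB.

8 dB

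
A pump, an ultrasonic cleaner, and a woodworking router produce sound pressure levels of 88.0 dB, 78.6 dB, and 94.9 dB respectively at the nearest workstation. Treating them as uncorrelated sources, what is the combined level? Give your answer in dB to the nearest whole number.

Incoherent sources combine by intensity addition: L_total = 10·log₁₀(Σ 10^(L_i/10)).
Σ 10^(L/10) = 10^(88.0/10) + 10^(78.6/10) + 10^(94.9/10) = 3.794e+09.
L_total = 10·log₁₀(3.794e+09) = 95.79 dB.

96 dB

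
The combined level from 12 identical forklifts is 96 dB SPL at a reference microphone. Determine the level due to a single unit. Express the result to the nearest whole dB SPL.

Dividing the total intensity by 12 lowers the level by 10·log₁₀ 12 = 10.792 dB: L₁ = 96 − 10.792.

85 dB SPL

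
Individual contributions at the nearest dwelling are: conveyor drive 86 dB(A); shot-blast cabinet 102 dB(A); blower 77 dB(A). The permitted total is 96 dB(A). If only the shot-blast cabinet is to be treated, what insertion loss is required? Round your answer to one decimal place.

6.5 dB

Fixed contribution from the other sources: Σ 10^(L/10) = 10^(86/10) + 10^(77/10) = 4.482e+08 (86.51 dB(A)).
The limit corresponds to 10^(96/10) = 3.981e+09; subtracting the fixed part leaves 3.533e+09 for the shot-blast cabinet, i.e. 95.48 dB(A).
So the shot-blast cabinet must be reduced from 102 to 95.48 dB(A): IL = 6.52 dB.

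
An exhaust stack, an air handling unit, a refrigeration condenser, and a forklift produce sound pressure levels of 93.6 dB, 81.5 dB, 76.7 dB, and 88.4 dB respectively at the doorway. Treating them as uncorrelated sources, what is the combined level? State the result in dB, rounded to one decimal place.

95.0 dB

For uncorrelated sources the intensities add, so convert each level to linear form, sum, and take 10·log₁₀ of the total.
Σ 10^(L/10) = 10^(93.6/10) + 10^(81.5/10) + 10^(76.7/10) + 10^(88.4/10) = 3.171e+09.
L_total = 10·log₁₀(3.171e+09) = 95.01 dB.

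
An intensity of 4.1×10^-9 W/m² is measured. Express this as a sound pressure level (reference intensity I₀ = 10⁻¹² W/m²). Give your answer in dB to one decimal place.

36.1 dB

L = 10·log₁₀(I/I₀) = 10·log₁₀(4.1×10^-9/10⁻¹²) = 10·log₁₀(4.1×10^3).
L = 10·(0.6128 + 3) = 36.13 dB.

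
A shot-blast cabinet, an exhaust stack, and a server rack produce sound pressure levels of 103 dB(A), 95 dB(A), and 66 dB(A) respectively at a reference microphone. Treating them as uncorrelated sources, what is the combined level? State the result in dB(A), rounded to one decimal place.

103.6 dB(A)

For uncorrelated sources the intensities add, so convert each level to linear form, sum, and take 10·log₁₀ of the total.
Σ 10^(L/10) = 10^(103/10) + 10^(95/10) + 10^(66/10) = 2.312e+10.
L_total = 10·log₁₀(2.312e+10) = 103.64 dB(A).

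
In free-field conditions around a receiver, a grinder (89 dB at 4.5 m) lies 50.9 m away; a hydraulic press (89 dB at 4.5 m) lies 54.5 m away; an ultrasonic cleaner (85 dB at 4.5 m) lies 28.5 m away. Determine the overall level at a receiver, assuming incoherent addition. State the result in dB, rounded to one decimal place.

72.9 dB

Propagate each source to the receiver with L = L_ref − 20·log₁₀(r/r_ref), then add intensities.
grinder: 89 − 20·log₁₀(50.9/4.5) = 89 − 21.07 = 67.93 dB.
hydraulic press: 89 − 20·log₁₀(54.5/4.5) = 89 − 21.66 = 67.34 dB.
ultrasonic cleaner: 85 − 20·log₁₀(28.5/4.5) = 85 − 16.03 = 68.97 dB.
Σ 10^(L/10) = 1.951e+07 → L_total = 10·log₁₀(1.951e+07) = 72.90 dB.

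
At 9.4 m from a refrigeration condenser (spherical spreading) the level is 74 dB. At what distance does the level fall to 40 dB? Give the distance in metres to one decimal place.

471.1 m

The 34.0 dB drop corresponds to a distance ratio of 10^(34.0/20) for a point source.
r₂ = 9.4·10^((74−40)/20) = 9.4·10^(34.0/20) = 471.12 m.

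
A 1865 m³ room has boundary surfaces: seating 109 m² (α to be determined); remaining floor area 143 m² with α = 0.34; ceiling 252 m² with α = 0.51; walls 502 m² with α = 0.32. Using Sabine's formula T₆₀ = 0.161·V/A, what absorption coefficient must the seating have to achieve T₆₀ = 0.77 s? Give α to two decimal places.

A = 0.161·V/T₆₀ = 0.161·1865/0.77 = 389.95 m² sabins.
Absorption from the other surfaces = 143·0.34 + 252·0.51 + 502·0.32 = 337.78 m², so the seating must supply 52.17 m² over 109 m².
α = 52.17/109 = 0.479.

0.48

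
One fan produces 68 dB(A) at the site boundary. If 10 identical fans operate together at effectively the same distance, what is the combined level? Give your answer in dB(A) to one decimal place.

With 10 equal, uncorrelated contributions the intensity is 10× that of one unit, giving a rise of 10·log₁₀ 10.
L_total = 68 + 10·log₁₀(10) = 68 + 10.000 = 78.00 dB(A).

78.0 dB(A)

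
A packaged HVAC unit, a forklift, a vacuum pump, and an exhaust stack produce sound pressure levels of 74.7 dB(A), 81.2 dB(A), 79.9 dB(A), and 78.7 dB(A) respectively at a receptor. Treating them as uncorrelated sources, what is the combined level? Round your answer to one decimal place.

85.2 dB(A)

For uncorrelated sources the intensities add, so convert each level to linear form, sum, and take 10·log₁₀ of the total.
Σ 10^(L/10) = 10^(74.7/10) + 10^(81.2/10) + 10^(79.9/10) + 10^(78.7/10) = 3.332e+08.
L_total = 10·log₁₀(3.332e+08) = 85.23 dB(A).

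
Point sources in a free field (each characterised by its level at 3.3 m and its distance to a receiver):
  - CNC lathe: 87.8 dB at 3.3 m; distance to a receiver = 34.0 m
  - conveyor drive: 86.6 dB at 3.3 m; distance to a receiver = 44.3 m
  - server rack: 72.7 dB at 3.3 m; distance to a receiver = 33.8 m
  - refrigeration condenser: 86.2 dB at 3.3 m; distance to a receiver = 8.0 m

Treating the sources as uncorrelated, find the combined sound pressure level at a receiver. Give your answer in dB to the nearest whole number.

79 dB

First find each source's level at the receiver (point-source: −20·log₁₀(r/r_ref)), then combine on an intensity basis.
CNC lathe: 87.8 − 20·log₁₀(34.0/3.3) = 87.8 − 20.26 = 67.54 dB.
conveyor drive: 86.6 − 20·log₁₀(44.3/3.3) = 86.6 − 22.56 = 64.04 dB.
server rack: 72.7 − 20·log₁₀(33.8/3.3) = 72.7 − 20.21 = 52.49 dB.
refrigeration condenser: 86.2 − 20·log₁₀(8.0/3.3) = 86.2 − 7.69 = 78.51 dB.
Σ 10^(L/10) = 7.932e+07 → L_total = 10·log₁₀(7.932e+07) = 78.99 dB.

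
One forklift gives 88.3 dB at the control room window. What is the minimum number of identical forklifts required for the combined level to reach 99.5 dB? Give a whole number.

14

Need L₁ + 10·log₁₀ N ≥ 99.5, i.e. log₁₀ N ≥ 1.12.
N ≥ 10^(11.2/10) = 13.183, so N = 14.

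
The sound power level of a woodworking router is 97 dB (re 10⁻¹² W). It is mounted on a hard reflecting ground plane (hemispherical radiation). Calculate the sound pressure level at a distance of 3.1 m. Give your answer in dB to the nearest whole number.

79 dB

Free-field hemispherical radiation: L_p = L_w − 10·log₁₀(2π·r²), r = 3.1 m.
2π·r² = 60.38 m², 10·log₁₀ of that is 17.809 dB.
L_p = 97 − 17.809 = 79.19 dB.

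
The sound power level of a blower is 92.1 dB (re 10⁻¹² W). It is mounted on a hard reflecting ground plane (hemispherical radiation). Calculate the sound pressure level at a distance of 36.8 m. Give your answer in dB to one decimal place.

52.8 dB

The power spreads over a hemisphere of area 2π·r², so L_p = L_w − 10·log₁₀(2π·r²).
2π·r² = 8509 m², 10·log₁₀ of that is 39.299 dB.
L_p = 92.1 − 39.299 = 52.80 dB.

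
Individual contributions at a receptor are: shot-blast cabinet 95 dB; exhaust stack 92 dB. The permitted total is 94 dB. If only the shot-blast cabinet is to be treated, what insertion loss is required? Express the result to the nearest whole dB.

5 dB

Everything except the shot-blast cabinet sums to 10^(92/10) = 1.585e+09 in linear terms, 92.00 dB.
To meet 94 dB overall, the treated shot-blast cabinet may contribute at most 10^(94/10) − 1.585e+09 = 9.270e+08, i.e. 89.67 dB.
So the shot-blast cabinet must be reduced from 95 to 89.67 dB: IL = 5.33 dB.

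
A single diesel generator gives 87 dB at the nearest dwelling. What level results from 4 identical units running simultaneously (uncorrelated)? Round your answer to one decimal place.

N identical incoherent sources raise the level by 10·log₁₀ N.
L_total = 87 + 10·log₁₀(4) = 87 + 6.021 = 93.02 dB.

93.0 dB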